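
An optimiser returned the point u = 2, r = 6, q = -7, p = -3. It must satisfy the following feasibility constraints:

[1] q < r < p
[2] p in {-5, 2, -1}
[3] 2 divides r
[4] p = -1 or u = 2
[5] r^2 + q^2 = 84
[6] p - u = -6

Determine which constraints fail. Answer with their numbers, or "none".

Constraints 1, 2, 5, and 6 do not hold.

[1] values -7, 6, -3; r = 6 is not < p = -3 — violated.
[2] p = -3 is not in {-5, 2, -1} — violated.
[3] 6 / 2 = 3, so 2 divides 6 — OK.
[4] p = -3 ≠ -1, but u = 2 = 2 (second disjunct) — OK.
[5] r^2 + q^2 = 6^2 + (-7)^2 = 36 + 49 = 85, not 84 — violated.
[6] p - u = -3 - 2 = -5, not -6 — violated.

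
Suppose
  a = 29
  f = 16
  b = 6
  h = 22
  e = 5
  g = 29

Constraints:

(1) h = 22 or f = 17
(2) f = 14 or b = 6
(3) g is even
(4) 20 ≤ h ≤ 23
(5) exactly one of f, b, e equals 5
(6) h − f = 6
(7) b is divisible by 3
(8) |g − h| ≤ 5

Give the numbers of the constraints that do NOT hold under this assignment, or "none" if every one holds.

(1) h = 22 = 22 (first disjunct)  holds
(2) f = 16 ≠ 14, but b = 6 = 6 (second disjunct)  holds
(3) g = 29 is odd  fails
(4) h = 22 lies in [20, 23]  holds
(5) f=16, b=6, e=5; 1 of them equals 5  holds
(6) h − f = 22 − 16 = 6  holds
(7) 6 / 3 = 2, so 3 divides 6  holds
(8) |29 − 22| = 7; 7 > 5, exceeds bound 5  fails

The assignment fails constraints 3, 8.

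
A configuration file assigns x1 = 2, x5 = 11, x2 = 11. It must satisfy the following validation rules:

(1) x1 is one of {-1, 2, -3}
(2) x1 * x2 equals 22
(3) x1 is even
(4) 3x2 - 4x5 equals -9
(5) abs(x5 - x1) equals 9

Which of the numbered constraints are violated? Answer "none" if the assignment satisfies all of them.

No — constraint 4 is not satisfied.

(1) x1 = 2 is in {-1, 2, -3}  holds
(2) x1 * x2 = 2 * 11 = 22  holds
(3) x1 = 2 is even  holds
(4) 3x2 - 4x5 = 3(11) - 4(11) = -11, not -9  fails
(5) abs(11 - 2) = 9  holds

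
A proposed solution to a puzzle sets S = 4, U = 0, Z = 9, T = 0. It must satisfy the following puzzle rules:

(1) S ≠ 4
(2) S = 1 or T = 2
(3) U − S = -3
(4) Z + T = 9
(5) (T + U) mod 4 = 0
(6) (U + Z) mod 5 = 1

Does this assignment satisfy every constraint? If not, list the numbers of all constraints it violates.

(1) S = 4, but 4 is required to differ  fails
(2) S = 4 ≠ 1 and T = 0 ≠ 2; both disjuncts false  fails
(3) U − S = 0 − 4 = -4, not -3  fails
(4) Z + T = 9 + 0 = 9  holds
(5) T + U = 0; 0 mod 4 = 0  holds
(6) U + Z = 9; 9 mod 5 = 4, not 1  fails

No — constraints 1, 2, 3, and 6 are not satisfied.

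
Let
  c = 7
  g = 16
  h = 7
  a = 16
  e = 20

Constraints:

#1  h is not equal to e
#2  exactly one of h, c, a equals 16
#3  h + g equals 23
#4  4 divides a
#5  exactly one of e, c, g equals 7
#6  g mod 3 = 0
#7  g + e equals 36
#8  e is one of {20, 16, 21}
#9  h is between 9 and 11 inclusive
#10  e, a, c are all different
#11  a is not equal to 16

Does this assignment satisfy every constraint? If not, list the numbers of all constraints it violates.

#1 h = 7, e = 20; distinct — holds.
#2 h=7, c=7, a=16; 1 of them equals 16 — holds.
#3 h + g = 7 + 16 = 23 — holds.
#4 16 / 4 = 4, so 4 divides 16 — holds.
#5 e=20, c=7, g=16; 1 of them equals 7 — holds.
#6 16 mod 3 = 1, not 0 — does not hold.
#7 g + e = 16 + 20 = 36 — holds.
#8 e = 20 is in {20, 16, 21} — holds.
#9 h = 7 is outside [9, 11] — does not hold.
#10 values 20, 16, 7 are pairwise distinct — holds.
#11 a = 16, but 16 is required to differ — does not hold.

Violated: 6, 9, and 11.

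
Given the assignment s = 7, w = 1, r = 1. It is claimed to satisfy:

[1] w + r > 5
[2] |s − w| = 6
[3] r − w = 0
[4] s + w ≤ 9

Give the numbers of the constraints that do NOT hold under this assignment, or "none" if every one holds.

Constraint 1 is violated.

[1] w + r = 1 + 1 = 2; 2 ≤ 5, bound 5 not met  ✗
[2] |7 − 1| = 6  ✓
[3] r − w = 1 − 1 = 0  ✓
[4] s + w = 7 + 1 = 8; 8 ≤ 9  ✓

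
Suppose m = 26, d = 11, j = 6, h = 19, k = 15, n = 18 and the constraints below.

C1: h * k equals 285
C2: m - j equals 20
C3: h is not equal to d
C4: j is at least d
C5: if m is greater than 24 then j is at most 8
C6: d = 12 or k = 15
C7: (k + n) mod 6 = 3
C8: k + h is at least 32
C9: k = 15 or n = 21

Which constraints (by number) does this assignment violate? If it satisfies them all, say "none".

No — constraint 4 is not satisfied.

C1: h * k = 19 * 15 = 285  ✓
C2: m - j = 26 - 6 = 20  ✓
C3: h = 19, d = 11; distinct  ✓
C4: j = 6, d = 11; 6 < 11 (want ≥)  ✗
C5: m = 26 > 24, so we need j ≤ 8; j = 6 ≤ 8  ✓
C6: d = 11 ≠ 12, but k = 15 = 15 (second disjunct)  ✓
C7: k + n = 33; 33 mod 6 = 3  ✓
C8: k + h = 15 + 19 = 34; 34 ≥ 32  ✓
C9: k = 15 = 15 (first disjunct)  ✓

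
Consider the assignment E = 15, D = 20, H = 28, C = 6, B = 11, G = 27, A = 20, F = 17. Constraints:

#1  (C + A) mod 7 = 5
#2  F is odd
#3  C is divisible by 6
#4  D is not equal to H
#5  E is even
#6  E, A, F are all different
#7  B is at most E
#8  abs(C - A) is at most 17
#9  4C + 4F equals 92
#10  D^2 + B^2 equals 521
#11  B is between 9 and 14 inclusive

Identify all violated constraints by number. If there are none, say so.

Constraint 5 does not hold.

#1 C + A = 26; 26 mod 7 = 5 — satisfied.
#2 F = 17 is odd — satisfied.
#3 6 / 6 = 1, so 6 divides 6 — satisfied.
#4 D = 20, H = 28; distinct — satisfied.
#5 E = 15 is odd — violated.
#6 values 15, 20, 17 are pairwise distinct — satisfied.
#7 B = 11, E = 15; 11 ≤ 15 — satisfied.
#8 abs(6 - 20) = 14; 14 ≤ 17 — satisfied.
#9 4C + 4F = 4(6) + 4(17) = 92 — satisfied.
#10 D^2 + B^2 = 20^2 + 11^2 = 400 + 121 = 521 — satisfied.
#11 B = 11 lies in [9, 14] — satisfied.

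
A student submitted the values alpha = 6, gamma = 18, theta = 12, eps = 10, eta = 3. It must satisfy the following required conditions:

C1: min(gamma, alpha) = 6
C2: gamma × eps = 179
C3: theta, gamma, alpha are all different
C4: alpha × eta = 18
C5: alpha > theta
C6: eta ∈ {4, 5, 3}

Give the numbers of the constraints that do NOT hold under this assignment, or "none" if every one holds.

C1: min(18, 6) = 6 — holds.
C2: gamma × eps = 18 × 10 = 180, not 179 — does not hold.
C3: values 12, 18, 6 are pairwise distinct — holds.
C4: alpha × eta = 6 × 3 = 18 — holds.
C5: alpha = 6, theta = 12; 6 ≤ 12 (want >) — does not hold.
C6: eta = 3 is in {4, 5, 3} — holds.

The assignment fails constraints 2, 5.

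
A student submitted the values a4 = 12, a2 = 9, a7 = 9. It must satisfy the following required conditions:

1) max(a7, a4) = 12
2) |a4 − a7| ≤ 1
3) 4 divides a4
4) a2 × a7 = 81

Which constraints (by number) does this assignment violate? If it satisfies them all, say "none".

1) max(9, 12) = 12 — OK.
2) |12 − 9| = 3; 3 > 1, exceeds bound 1 — violated.
3) 12 / 4 = 3, so 4 divides 12 — OK.
4) a2 × a7 = 9 × 9 = 81 — OK.

The assignment fails constraint 2.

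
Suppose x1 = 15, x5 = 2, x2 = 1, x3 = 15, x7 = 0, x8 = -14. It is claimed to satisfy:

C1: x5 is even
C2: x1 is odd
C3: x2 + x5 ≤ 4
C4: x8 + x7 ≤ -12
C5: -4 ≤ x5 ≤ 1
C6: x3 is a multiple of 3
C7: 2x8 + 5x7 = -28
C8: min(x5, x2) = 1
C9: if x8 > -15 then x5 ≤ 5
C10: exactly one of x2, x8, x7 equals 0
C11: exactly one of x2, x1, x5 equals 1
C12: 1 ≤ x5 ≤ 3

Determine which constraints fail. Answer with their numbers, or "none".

The assignment fails constraint 5.

C1: x5 = 2 is even — holds.
C2: x1 = 15 is odd — holds.
C3: x2 + x5 = 1 + 2 = 3; 3 ≤ 4 — holds.
C4: x8 + x7 = -14 + 0 = -14; -14 ≤ -12 — holds.
C5: x5 = 2 is outside [-4, 1] — does not hold.
C6: 15 / 3 = 5, so 3 divides 15 — holds.
C7: 2x8 + 5x7 = 2(-14) + 5(0) = -28 — holds.
C8: min(2, 1) = 1 — holds.
C9: x8 = -14 > -15, so we need x5 ≤ 5; x5 = 2 ≤ 5 — holds.
C10: x2=1, x8=-14, x7=0; 1 of them equals 0 — holds.
C11: x2=1, x1=15, x5=2; 1 of them equals 1 — holds.
C12: x5 = 2 lies in [1, 3] — holds.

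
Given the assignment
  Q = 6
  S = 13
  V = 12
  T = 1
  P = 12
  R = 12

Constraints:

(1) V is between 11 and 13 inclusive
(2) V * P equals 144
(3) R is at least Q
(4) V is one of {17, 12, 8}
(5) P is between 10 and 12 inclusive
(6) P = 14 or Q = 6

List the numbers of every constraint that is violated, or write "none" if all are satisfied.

Yes — all constraints hold.

(1) V = 12 lies in [11, 13]  true
(2) V * P = 12 * 12 = 144  true
(3) R = 12, Q = 6; 12 ≥ 6  true
(4) V = 12 is in {17, 12, 8}  true
(5) P = 12 lies in [10, 12]  true
(6) P = 12 ≠ 14, but Q = 6 = 6 (second disjunct)  true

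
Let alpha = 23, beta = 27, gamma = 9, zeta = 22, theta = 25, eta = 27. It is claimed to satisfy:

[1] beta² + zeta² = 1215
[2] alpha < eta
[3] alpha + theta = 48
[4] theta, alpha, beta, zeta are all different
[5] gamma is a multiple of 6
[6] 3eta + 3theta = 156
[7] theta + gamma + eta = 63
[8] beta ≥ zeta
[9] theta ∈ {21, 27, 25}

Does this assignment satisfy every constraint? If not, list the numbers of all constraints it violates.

[1] beta² + zeta² = 27² + 22² = 729 + 484 = 1213, not 1215 — fails.
[2] alpha = 23, eta = 27; 23 < 27 — holds.
[3] alpha + theta = 23 + 25 = 48 — holds.
[4] values 25, 23, 27, 22 are pairwise distinct — holds.
[5] 9 = 6×1 + 3, so 6 does not divide 9 — fails.
[6] 3eta + 3theta = 3(27) + 3(25) = 156 — holds.
[7] theta + gamma + eta = 25 + 9 + 27 = 61, not 63 — fails.
[8] beta = 27, zeta = 22; 27 ≥ 22 — holds.
[9] theta = 25 is in {21, 27, 25} — holds.

Constraints 1, 5, and 7 are violated.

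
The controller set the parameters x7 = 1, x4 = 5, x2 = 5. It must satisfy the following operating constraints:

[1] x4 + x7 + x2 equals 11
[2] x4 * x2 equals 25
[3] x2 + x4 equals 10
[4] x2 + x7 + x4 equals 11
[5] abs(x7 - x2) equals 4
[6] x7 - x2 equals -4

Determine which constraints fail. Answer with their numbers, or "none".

None — every constraint holds.

[1] x4 + x7 + x2 = 5 + 1 + 5 = 11 — holds.
[2] x4 * x2 = 5 * 5 = 25 — holds.
[3] x2 + x4 = 5 + 5 = 10 — holds.
[4] x2 + x7 + x4 = 5 + 1 + 5 = 11 — holds.
[5] abs(1 - 5) = 4 — holds.
[6] x7 - x2 = 1 - 5 = -4 — holds.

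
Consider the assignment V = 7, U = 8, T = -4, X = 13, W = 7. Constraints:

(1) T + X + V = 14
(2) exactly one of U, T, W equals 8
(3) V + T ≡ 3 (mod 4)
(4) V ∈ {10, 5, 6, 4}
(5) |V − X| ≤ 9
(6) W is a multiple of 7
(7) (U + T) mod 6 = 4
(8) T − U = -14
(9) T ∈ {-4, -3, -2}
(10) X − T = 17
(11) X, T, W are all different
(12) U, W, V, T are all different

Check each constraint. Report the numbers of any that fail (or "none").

(1) T + X + V = -4 + 13 + 7 = 16, not 14  no
(2) U=8, T=-4, W=7; 1 of them equals 8  yes
(3) V + T = 3; 3 mod 4 = 3  yes
(4) V = 7 is not in {10, 5, 6, 4}  no
(5) |7 − 13| = 6; 6 ≤ 9  yes
(6) 7 / 7 = 1, so 7 divides 7  yes
(7) U + T = 4; 4 mod 6 = 4  yes
(8) T − U = -4 − 8 = -12, not -14  no
(9) T = -4 is in {-4, -3, -2}  yes
(10) X − T = 13 − (-4) = 17  yes
(11) values 13, -4, 7 are pairwise distinct  yes
(12) W = V = 7, not all different  no

Violated: 1, 4, 8, and 12.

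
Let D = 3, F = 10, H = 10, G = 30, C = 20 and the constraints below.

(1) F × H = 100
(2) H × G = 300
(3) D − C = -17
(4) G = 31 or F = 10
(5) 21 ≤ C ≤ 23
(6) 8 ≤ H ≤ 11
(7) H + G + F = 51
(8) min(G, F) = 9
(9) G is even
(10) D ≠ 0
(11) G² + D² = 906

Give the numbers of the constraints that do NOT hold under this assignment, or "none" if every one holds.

(1) F × H = 10 × 10 = 100  holds
(2) H × G = 10 × 30 = 300  holds
(3) D − C = 3 − 20 = -17  holds
(4) G = 30 ≠ 31, but F = 10 = 10 (second disjunct)  holds
(5) C = 20 is outside [21, 23]  fails
(6) H = 10 lies in [8, 11]  holds
(7) H + G + F = 10 + 30 + 10 = 50, not 51  fails
(8) min(30, 10) = 10, not 9  fails
(9) G = 30 is even  holds
(10) D = 3, and 3 ≠ 0  holds
(11) G² + D² = 30² + 3² = 900 + 9 = 909, not 906  fails

No — constraints 5, 7, 8, and 11 are not satisfied.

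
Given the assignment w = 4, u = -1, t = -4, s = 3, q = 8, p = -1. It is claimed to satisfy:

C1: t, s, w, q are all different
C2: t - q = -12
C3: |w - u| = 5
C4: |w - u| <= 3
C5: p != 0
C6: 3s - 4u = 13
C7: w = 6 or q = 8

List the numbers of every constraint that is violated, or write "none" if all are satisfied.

C1: values -4, 3, 4, 8 are pairwise distinct  holds
C2: t - q = -4 - 8 = -12  holds
C3: |4 - (-1)| = 5  holds
C4: |4 - (-1)| = 5; 5 > 3, exceeds bound 3  fails
C5: p = -1, and -1 ≠ 0  holds
C6: 3s - 4u = 3(3) - 4(-1) = 13  holds
C7: w = 4 ≠ 6, but q = 8 = 8 (second disjunct)  holds

Constraint 4 does not hold.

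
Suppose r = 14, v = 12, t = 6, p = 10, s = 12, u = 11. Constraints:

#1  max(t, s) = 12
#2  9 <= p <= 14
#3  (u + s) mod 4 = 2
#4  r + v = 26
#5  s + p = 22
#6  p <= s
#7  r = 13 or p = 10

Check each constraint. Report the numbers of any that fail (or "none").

Violated: 3.

#1 max(6, 12) = 12 — holds.
#2 p = 10 lies in [9, 14] — holds.
#3 u + s = 23; 23 mod 4 = 3, not 2 — does not hold.
#4 r + v = 14 + 12 = 26 — holds.
#5 s + p = 12 + 10 = 22 — holds.
#6 p = 10, s = 12; 10 ≤ 12 — holds.
#7 r = 14 ≠ 13, but p = 10 = 10 (second disjunct) — holds.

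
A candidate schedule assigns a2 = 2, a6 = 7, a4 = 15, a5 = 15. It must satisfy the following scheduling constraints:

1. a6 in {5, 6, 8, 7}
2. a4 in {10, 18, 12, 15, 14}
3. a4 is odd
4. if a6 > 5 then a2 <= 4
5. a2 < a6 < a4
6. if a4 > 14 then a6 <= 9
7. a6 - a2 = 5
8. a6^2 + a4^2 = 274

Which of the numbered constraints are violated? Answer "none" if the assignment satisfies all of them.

All constraints are satisfied.

1. a6 = 7 is in {5, 6, 8, 7}  holds
2. a4 = 15 is in {10, 18, 12, 15, 14}  holds
3. a4 = 15 is odd  holds
4. a6 = 7 > 5, so we need a2 ≤ 4; a2 = 2 ≤ 4  holds
5. values 2 < 7 < 15  holds
6. a4 = 15 > 14, so we need a6 ≤ 9; a6 = 7 ≤ 9  holds
7. a6 - a2 = 7 - 2 = 5  holds
8. a6^2 + a4^2 = 7^2 + 15^2 = 49 + 225 = 274  holds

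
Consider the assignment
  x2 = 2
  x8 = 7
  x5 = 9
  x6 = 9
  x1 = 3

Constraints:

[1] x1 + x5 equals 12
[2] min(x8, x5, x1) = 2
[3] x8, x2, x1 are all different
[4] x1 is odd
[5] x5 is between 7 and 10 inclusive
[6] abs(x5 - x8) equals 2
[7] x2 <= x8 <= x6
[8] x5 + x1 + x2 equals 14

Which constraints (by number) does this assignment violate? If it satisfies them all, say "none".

Violated: 2.

[1] x1 + x5 = 3 + 9 = 12  ✔
[2] min(7, 9, 3) = 3, not 2  ✘
[3] values 7, 2, 3 are pairwise distinct  ✔
[4] x1 = 3 is odd  ✔
[5] x5 = 9 lies in [7, 10]  ✔
[6] abs(9 - 7) = 2  ✔
[7] values 2 <= 7 <= 9  ✔
[8] x5 + x1 + x2 = 9 + 3 + 2 = 14  ✔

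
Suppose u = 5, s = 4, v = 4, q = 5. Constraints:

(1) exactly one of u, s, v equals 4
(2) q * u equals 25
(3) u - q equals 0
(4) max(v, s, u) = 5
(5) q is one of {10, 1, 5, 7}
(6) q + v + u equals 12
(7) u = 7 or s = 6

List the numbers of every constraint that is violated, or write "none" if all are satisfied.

No — constraints 1, 6, and 7 are not satisfied.

(1) u=5, s=4, v=4; 2 of them equal 4, not exactly one — violated.
(2) q * u = 5 * 5 = 25 — OK.
(3) u - q = 5 - 5 = 0 — OK.
(4) max(4, 4, 5) = 5 — OK.
(5) q = 5 is in {10, 1, 5, 7} — OK.
(6) q + v + u = 5 + 4 + 5 = 14, not 12 — violated.
(7) u = 5 ≠ 7 and s = 4 ≠ 6; both disjuncts false — violated.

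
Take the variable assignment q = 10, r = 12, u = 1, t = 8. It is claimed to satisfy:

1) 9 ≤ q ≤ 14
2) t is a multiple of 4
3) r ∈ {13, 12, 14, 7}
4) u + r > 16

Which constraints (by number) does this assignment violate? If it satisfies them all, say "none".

1) q = 10 lies in [9, 14]  ✔
2) 8 / 4 = 2, so 4 divides 8  ✔
3) r = 12 is in {13, 12, 14, 7}  ✔
4) u + r = 1 + 12 = 13; 13 ≤ 16, bound 16 not met  ✘

Constraint 4 is violated.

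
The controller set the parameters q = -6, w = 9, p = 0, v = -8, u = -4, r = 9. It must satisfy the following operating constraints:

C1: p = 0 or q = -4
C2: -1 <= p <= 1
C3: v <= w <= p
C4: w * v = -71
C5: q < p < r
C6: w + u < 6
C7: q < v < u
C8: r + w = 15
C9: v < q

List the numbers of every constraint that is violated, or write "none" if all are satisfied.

C1: p = 0 = 0 (first disjunct) — satisfied.
C2: p = 0 lies in [-1, 1] — satisfied.
C3: values -8, 9, 0; w = 9 is not <= p = 0 — violated.
C4: w * v = 9 * (-8) = -72, not -71 — violated.
C5: values -6 < 0 < 9 — satisfied.
C6: w + u = 9 + (-4) = 5; 5 < 6 — satisfied.
C7: values -6, -8, -4; q = -6 is not < v = -8 — violated.
C8: r + w = 9 + 9 = 18, not 15 — violated.
C9: v = -8, q = -6; -8 < -6 — satisfied.

Constraints 3, 4, 7, and 8 are violated.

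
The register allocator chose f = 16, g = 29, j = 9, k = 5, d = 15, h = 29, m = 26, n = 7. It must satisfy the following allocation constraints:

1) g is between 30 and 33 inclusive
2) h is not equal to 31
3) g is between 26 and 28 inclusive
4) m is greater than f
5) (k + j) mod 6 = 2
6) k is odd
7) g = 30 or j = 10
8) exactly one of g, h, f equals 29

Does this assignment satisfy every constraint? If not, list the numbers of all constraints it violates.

The assignment fails constraints 1, 3, 7, 8.

1) g = 29 is outside [30, 33]  no
2) h = 29, and 29 ≠ 31  yes
3) g = 29 is outside [26, 28]  no
4) m = 26, f = 16; 26 > 16  yes
5) k + j = 14; 14 mod 6 = 2  yes
6) k = 5 is odd  yes
7) g = 29 ≠ 30 and j = 9 ≠ 10; both disjuncts false  no
8) g=29, h=29, f=16; 2 of them equal 29, not exactly one  no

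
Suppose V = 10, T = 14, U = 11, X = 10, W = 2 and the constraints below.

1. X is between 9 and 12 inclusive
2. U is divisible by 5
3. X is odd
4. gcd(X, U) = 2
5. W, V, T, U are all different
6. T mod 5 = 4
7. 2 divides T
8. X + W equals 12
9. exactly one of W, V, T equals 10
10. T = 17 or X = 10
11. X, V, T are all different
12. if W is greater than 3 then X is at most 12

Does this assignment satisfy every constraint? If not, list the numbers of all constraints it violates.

Constraints 2, 3, 4, and 11 do not hold.

1. X = 10 lies in [9, 12]  ✔
2. 11 = 5*2 + 1, so 5 does not divide 11  ✘
3. X = 10 is even  ✘
4. gcd(10, 11) = 1, not 2  ✘
5. values 2, 10, 14, 11 are pairwise distinct  ✔
6. 14 mod 5 = 4  ✔
7. 14 / 2 = 7, so 2 divides 14  ✔
8. X + W = 10 + 2 = 12  ✔
9. W=2, V=10, T=14; 1 of them equals 10  ✔
10. T = 14 ≠ 17, but X = 10 = 10 (second disjunct)  ✔
11. X = V = 10, not all different  ✘
12. W = 2, not > 3; antecedent false, conditional vacuously true  ✔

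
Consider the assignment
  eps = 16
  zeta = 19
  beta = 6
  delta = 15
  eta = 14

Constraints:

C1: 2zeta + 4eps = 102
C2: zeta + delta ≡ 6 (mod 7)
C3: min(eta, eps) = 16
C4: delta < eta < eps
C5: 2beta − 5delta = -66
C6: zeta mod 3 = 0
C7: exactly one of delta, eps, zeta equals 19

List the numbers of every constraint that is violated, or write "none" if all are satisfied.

C1: 2zeta + 4eps = 2(19) + 4(16) = 102  yes
C2: zeta + delta = 34; 34 mod 7 = 6  yes
C3: min(14, 16) = 14, not 16  no
C4: values 15, 14, 16; delta = 15 is not < eta = 14  no
C5: 2beta − 5delta = 2(6) − 5(15) = -63, not -66  no
C6: 19 mod 3 = 1, not 0  no
C7: delta=15, eps=16, zeta=19; 1 of them equals 19  yes

Violated: 3, 4, 5, 6.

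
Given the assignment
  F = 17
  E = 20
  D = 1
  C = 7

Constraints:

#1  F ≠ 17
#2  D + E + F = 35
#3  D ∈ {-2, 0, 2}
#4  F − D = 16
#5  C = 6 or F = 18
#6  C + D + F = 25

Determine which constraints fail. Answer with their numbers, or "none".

Violated: 1, 2, 3, and 5.

#1 F = 17, but 17 is required to differ  false
#2 D + E + F = 1 + 20 + 17 = 38, not 35  false
#3 D = 1 is not in {-2, 0, 2}  false
#4 F − D = 17 − 1 = 16  true
#5 C = 7 ≠ 6 and F = 17 ≠ 18; both disjuncts false  false
#6 C + D + F = 7 + 1 + 17 = 25  true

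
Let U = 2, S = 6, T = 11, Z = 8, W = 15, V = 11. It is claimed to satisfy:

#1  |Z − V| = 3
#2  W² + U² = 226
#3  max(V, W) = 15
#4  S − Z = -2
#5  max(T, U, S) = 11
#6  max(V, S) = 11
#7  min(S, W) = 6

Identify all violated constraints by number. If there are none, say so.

Violated: 2.

#1 |8 − 11| = 3  ✓
#2 W² + U² = 15² + 2² = 225 + 4 = 229, not 226  ✗
#3 max(11, 15) = 15  ✓
#4 S − Z = 6 − 8 = -2  ✓
#5 max(11, 2, 6) = 11  ✓
#6 max(11, 6) = 11  ✓
#7 min(6, 15) = 6  ✓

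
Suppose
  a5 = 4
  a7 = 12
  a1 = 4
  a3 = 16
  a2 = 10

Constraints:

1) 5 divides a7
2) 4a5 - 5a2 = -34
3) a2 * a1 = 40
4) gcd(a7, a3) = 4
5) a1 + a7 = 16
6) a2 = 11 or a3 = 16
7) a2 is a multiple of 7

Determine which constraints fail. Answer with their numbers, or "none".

1) 12 = 5*2 + 2, so 5 does not divide 12  fails
2) 4a5 - 5a2 = 4(4) - 5(10) = -34  holds
3) a2 * a1 = 10 * 4 = 40  holds
4) gcd(12, 16) = 4  holds
5) a1 + a7 = 4 + 12 = 16  holds
6) a2 = 10 ≠ 11, but a3 = 16 = 16 (second disjunct)  holds
7) 10 = 7*1 + 3, so 7 does not divide 10  fails

Constraints 1 and 7 are violated.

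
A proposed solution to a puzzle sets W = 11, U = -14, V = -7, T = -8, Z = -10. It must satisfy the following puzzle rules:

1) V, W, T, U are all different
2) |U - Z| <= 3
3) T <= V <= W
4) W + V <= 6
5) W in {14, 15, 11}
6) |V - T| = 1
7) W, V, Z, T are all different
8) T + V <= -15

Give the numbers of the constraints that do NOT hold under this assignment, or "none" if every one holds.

The assignment fails constraint 2.

1) values -7, 11, -8, -14 are pairwise distinct — holds.
2) |-14 - (-10)| = 4; 4 > 3, exceeds bound 3 — fails.
3) values -8 <= -7 <= 11 — holds.
4) W + V = 11 + (-7) = 4; 4 ≤ 6 — holds.
5) W = 11 is in {14, 15, 11} — holds.
6) |-7 - (-8)| = 1 — holds.
7) values 11, -7, -10, -8 are pairwise distinct — holds.
8) T + V = -8 + (-7) = -15; -15 ≤ -15 — holds.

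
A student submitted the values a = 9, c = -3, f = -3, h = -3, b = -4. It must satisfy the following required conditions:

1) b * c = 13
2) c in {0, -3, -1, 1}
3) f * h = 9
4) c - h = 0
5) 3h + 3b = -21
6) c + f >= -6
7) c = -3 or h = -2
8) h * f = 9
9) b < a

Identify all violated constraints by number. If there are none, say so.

Constraint 1 is violated.

1) b * c = -4 * (-3) = 12, not 13 — violated.
2) c = -3 is in {0, -3, -1, 1} — satisfied.
3) f * h = -3 * (-3) = 9 — satisfied.
4) c - h = -3 - (-3) = 0 — satisfied.
5) 3h + 3b = 3(-3) + 3(-4) = -21 — satisfied.
6) c + f = -3 + (-3) = -6; -6 ≥ -6 — satisfied.
7) c = -3 = -3 (first disjunct) — satisfied.
8) h * f = -3 * (-3) = 9 — satisfied.
9) b = -4, a = 9; -4 < 9 — satisfied.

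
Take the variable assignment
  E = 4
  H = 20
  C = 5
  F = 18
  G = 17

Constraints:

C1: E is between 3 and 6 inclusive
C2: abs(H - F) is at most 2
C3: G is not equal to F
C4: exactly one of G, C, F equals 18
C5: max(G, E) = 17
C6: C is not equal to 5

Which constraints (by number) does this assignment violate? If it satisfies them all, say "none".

C1: E = 4 lies in [3, 6] — holds.
C2: abs(20 - 18) = 2; 2 ≤ 2 — holds.
C3: G = 17, F = 18; distinct — holds.
C4: G=17, C=5, F=18; 1 of them equals 18 — holds.
C5: max(17, 4) = 17 — holds.
C6: C = 5, but 5 is required to differ — does not hold.

No — constraint 6 is not satisfied.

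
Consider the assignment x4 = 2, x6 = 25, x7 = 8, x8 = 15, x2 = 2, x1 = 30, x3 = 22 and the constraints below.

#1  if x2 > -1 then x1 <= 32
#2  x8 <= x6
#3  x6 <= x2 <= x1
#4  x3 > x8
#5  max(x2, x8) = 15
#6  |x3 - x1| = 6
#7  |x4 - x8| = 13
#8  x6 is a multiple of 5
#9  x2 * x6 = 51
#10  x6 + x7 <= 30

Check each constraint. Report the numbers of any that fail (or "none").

#1 x2 = 2 > -1, so we need x1 ≤ 32; x1 = 30 ≤ 32  true
#2 x8 = 15, x6 = 25; 15 ≤ 25  true
#3 values 25, 2, 30; x6 = 25 is not <= x2 = 2  false
#4 x3 = 22, x8 = 15; 22 > 15  true
#5 max(2, 15) = 15  true
#6 |22 - 30| = 8, not 6  false
#7 |2 - 15| = 13  true
#8 25 / 5 = 5, so 5 divides 25  true
#9 x2 * x6 = 2 * 25 = 50, not 51  false
#10 x6 + x7 = 25 + 8 = 33; 33 > 30, bound 30 not met  false

The assignment fails constraints 3, 6, 9, 10.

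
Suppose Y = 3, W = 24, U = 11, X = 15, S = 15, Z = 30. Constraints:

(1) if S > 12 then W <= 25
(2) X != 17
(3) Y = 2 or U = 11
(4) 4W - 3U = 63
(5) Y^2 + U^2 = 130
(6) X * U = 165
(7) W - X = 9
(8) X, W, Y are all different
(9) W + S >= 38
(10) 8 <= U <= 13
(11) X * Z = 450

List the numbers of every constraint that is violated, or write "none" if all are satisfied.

(1) S = 15 > 12, so we need W ≤ 25; W = 24 ≤ 25 — holds.
(2) X = 15, and 15 ≠ 17 — holds.
(3) Y = 3 ≠ 2, but U = 11 = 11 (second disjunct) — holds.
(4) 4W - 3U = 4(24) - 3(11) = 63 — holds.
(5) Y^2 + U^2 = 3^2 + 11^2 = 9 + 121 = 130 — holds.
(6) X * U = 15 * 11 = 165 — holds.
(7) W - X = 24 - 15 = 9 — holds.
(8) values 15, 24, 3 are pairwise distinct — holds.
(9) W + S = 24 + 15 = 39; 39 ≥ 38 — holds.
(10) U = 11 lies in [8, 13] — holds.
(11) X * Z = 15 * 30 = 450 — holds.

None — every constraint holds.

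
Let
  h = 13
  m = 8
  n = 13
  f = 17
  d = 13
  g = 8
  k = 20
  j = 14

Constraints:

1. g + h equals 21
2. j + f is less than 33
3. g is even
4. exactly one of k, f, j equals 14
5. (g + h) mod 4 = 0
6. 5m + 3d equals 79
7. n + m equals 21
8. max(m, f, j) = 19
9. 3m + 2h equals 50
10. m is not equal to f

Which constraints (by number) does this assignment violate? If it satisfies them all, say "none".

1. g + h = 8 + 13 = 21  true
2. j + f = 14 + 17 = 31; 31 < 33  true
3. g = 8 is even  true
4. k=20, f=17, j=14; 1 of them equals 14  true
5. g + h = 21; 21 mod 4 = 1, not 0  false
6. 5m + 3d = 5(8) + 3(13) = 79  true
7. n + m = 13 + 8 = 21  true
8. max(8, 17, 14) = 17, not 19  false
9. 3m + 2h = 3(8) + 2(13) = 50  true
10. m = 8, f = 17; distinct  true

The assignment fails constraints 5 and 8.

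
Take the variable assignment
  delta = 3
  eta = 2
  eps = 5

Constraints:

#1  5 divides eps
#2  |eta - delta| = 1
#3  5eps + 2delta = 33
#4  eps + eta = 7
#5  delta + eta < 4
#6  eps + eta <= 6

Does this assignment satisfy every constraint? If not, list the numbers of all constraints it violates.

The assignment fails constraints 3, 5, 6.

#1 5 / 5 = 1, so 5 divides 5  ✓
#2 |2 - 3| = 1  ✓
#3 5eps + 2delta = 5(5) + 2(3) = 31, not 33  ✗
#4 eps + eta = 5 + 2 = 7  ✓
#5 delta + eta = 3 + 2 = 5; 5 ≥ 4, bound 4 not met  ✗
#6 eps + eta = 5 + 2 = 7; 7 > 6, bound 6 not met  ✗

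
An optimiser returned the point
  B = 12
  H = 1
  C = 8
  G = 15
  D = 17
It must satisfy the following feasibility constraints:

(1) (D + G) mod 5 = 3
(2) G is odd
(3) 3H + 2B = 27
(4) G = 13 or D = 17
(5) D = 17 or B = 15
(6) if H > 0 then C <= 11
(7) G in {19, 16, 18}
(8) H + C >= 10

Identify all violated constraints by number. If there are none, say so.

The assignment fails constraints 1, 7, 8.

(1) D + G = 32; 32 mod 5 = 2, not 3 — fails.
(2) G = 15 is odd — holds.
(3) 3H + 2B = 3(1) + 2(12) = 27 — holds.
(4) G = 15 ≠ 13, but D = 17 = 17 (second disjunct) — holds.
(5) D = 17 = 17 (first disjunct) — holds.
(6) H = 1 > 0, so we need C ≤ 11; C = 8 ≤ 11 — holds.
(7) G = 15 is not in {19, 16, 18} — fails.
(8) H + C = 1 + 8 = 9; 9 < 10, bound 10 not met — fails.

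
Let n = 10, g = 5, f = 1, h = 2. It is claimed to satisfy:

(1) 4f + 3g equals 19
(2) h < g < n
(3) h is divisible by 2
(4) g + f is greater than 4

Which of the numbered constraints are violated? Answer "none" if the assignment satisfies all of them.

None — every constraint holds.

(1) 4f + 3g = 4(1) + 3(5) = 19 — holds.
(2) values 2 < 5 < 10 — holds.
(3) 2 / 2 = 1, so 2 divides 2 — holds.
(4) g + f = 5 + 1 = 6; 6 > 4 — holds.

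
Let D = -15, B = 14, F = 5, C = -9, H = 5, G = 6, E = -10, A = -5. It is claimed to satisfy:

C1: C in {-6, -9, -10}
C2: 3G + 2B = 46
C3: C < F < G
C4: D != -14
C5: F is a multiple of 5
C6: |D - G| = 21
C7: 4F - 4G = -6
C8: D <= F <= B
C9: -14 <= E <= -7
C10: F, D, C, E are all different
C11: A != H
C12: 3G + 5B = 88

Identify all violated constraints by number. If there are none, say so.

C1: C = -9 is in {-6, -9, -10} — holds.
C2: 3G + 2B = 3(6) + 2(14) = 46 — holds.
C3: values -9 < 5 < 6 — holds.
C4: D = -15, and -15 ≠ -14 — holds.
C5: 5 / 5 = 1, so 5 divides 5 — holds.
C6: |-15 - 6| = 21 — holds.
C7: 4F - 4G = 4(5) - 4(6) = -4, not -6 — does not hold.
C8: values -15 <= 5 <= 14 — holds.
C9: E = -10 lies in [-14, -7] — holds.
C10: values 5, -15, -9, -10 are pairwise distinct — holds.
C11: A = -5, H = 5; distinct — holds.
C12: 3G + 5B = 3(6) + 5(14) = 88 — holds.

Violated: 7.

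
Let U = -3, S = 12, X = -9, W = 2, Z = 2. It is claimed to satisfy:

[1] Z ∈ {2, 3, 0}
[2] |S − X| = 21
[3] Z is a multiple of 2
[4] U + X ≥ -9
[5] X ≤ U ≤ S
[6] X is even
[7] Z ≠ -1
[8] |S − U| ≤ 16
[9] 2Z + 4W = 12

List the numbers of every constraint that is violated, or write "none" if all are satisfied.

Constraints 4, 6 do not hold.

[1] Z = 2 is in {2, 3, 0} — holds.
[2] |12 − (-9)| = 21 — holds.
[3] 2 / 2 = 1, so 2 divides 2 — holds.
[4] U + X = -3 + (-9) = -12; -12 < -9, bound -9 not met — fails.
[5] values -9 ≤ -3 ≤ 12 — holds.
[6] X = -9 is odd — fails.
[7] Z = 2, and 2 ≠ -1 — holds.
[8] |12 − (-3)| = 15; 15 ≤ 16 — holds.
[9] 2Z + 4W = 2(2) + 4(2) = 12 — holds.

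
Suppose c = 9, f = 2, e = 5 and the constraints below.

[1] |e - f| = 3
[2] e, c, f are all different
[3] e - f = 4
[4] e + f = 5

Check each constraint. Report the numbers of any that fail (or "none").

Constraints 3, 4 are violated.

[1] |5 - 2| = 3  ✔
[2] values 5, 9, 2 are pairwise distinct  ✔
[3] e - f = 5 - 2 = 3, not 4  ✘
[4] e + f = 5 + 2 = 7, not 5  ✘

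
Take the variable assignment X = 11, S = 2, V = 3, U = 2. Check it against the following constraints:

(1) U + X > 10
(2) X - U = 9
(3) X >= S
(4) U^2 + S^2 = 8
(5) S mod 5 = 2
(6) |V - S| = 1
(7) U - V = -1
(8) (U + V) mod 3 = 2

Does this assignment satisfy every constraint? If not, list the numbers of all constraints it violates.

No violations.

(1) U + X = 2 + 11 = 13; 13 > 10 — holds.
(2) X - U = 11 - 2 = 9 — holds.
(3) X = 11, S = 2; 11 ≥ 2 — holds.
(4) U^2 + S^2 = 2^2 + 2^2 = 4 + 4 = 8 — holds.
(5) 2 mod 5 = 2 — holds.
(6) |3 - 2| = 1 — holds.
(7) U - V = 2 - 3 = -1 — holds.
(8) U + V = 5; 5 mod 3 = 2 — holds.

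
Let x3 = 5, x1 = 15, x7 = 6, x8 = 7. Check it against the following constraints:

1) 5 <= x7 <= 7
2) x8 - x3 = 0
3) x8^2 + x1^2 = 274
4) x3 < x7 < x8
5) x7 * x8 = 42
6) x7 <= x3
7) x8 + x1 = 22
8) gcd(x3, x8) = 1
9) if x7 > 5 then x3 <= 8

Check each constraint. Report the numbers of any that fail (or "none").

1) x7 = 6 lies in [5, 7] — satisfied.
2) x8 - x3 = 7 - 5 = 2, not 0 — violated.
3) x8^2 + x1^2 = 7^2 + 15^2 = 49 + 225 = 274 — satisfied.
4) values 5 < 6 < 7 — satisfied.
5) x7 * x8 = 6 * 7 = 42 — satisfied.
6) x7 = 6, x3 = 5; 6 > 5 (want ≤) — violated.
7) x8 + x1 = 7 + 15 = 22 — satisfied.
8) gcd(5, 7) = 1 — satisfied.
9) x7 = 6 > 5, so we need x3 ≤ 8; x3 = 5 ≤ 8 — satisfied.

Violated: 2 and 6.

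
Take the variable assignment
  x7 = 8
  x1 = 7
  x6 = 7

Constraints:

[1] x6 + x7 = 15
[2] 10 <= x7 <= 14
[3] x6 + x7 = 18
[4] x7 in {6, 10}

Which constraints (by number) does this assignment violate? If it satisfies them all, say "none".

[1] x6 + x7 = 7 + 8 = 15 — OK.
[2] x7 = 8 is outside [10, 14] — violated.
[3] x6 + x7 = 7 + 8 = 15, not 18 — violated.
[4] x7 = 8 is not in {6, 10} — violated.

Constraints 2, 3, 4 do not hold.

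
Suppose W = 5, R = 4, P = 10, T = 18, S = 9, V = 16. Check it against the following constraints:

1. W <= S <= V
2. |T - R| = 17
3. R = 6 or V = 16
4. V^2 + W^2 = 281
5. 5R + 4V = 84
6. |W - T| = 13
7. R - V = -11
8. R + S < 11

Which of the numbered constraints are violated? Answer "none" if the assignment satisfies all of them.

1. values 5 <= 9 <= 16 — OK.
2. |18 - 4| = 14, not 17 — violated.
3. R = 4 ≠ 6, but V = 16 = 16 (second disjunct) — OK.
4. V^2 + W^2 = 16^2 + 5^2 = 256 + 25 = 281 — OK.
5. 5R + 4V = 5(4) + 4(16) = 84 — OK.
6. |5 - 18| = 13 — OK.
7. R - V = 4 - 16 = -12, not -11 — violated.
8. R + S = 4 + 9 = 13; 13 ≥ 11, bound 11 not met — violated.

The assignment fails constraints 2, 7, and 8.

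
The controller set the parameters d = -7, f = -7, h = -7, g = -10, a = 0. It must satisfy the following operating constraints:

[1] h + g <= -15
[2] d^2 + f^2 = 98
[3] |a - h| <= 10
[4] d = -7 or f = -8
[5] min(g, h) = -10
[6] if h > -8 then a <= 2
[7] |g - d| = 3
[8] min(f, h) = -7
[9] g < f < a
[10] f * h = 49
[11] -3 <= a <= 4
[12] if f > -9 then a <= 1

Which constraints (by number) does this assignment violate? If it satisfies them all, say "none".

[1] h + g = -7 + (-10) = -17; -17 ≤ -15 — holds.
[2] d^2 + f^2 = (-7)^2 + (-7)^2 = 49 + 49 = 98 — holds.
[3] |0 - (-7)| = 7; 7 ≤ 10 — holds.
[4] d = -7 = -7 (first disjunct) — holds.
[5] min(-10, -7) = -10 — holds.
[6] h = -7 > -8, so we need a ≤ 2; a = 0 ≤ 2 — holds.
[7] |-10 - (-7)| = 3 — holds.
[8] min(-7, -7) = -7 — holds.
[9] values -10 < -7 < 0 — holds.
[10] f * h = -7 * (-7) = 49 — holds.
[11] a = 0 lies in [-3, 4] — holds.
[12] f = -7 > -9, so we need a ≤ 1; a = 0 ≤ 1 — holds.

The assignment satisfies every constraint.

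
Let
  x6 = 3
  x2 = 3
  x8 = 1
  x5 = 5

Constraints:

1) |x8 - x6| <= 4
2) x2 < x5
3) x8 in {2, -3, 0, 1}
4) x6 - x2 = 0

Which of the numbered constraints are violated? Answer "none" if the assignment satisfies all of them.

1) |1 - 3| = 2; 2 ≤ 4 — holds.
2) x2 = 3, x5 = 5; 3 < 5 — holds.
3) x8 = 1 is in {2, -3, 0, 1} — holds.
4) x6 - x2 = 3 - 3 = 0 — holds.

The assignment satisfies every constraint.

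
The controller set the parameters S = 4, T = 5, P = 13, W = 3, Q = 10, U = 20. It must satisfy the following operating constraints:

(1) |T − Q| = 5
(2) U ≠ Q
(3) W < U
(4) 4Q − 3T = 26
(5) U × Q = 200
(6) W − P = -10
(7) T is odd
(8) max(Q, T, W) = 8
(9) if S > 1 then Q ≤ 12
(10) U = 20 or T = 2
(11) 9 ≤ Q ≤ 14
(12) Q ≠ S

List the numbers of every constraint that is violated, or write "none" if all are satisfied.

No — constraints 4, 8 are not satisfied.

(1) |5 − 10| = 5  OK
(2) U = 20, Q = 10; distinct  OK
(3) W = 3, U = 20; 3 < 20  OK
(4) 4Q − 3T = 4(10) − 3(5) = 25, not 26  FAIL
(5) U × Q = 20 × 10 = 200  OK
(6) W − P = 3 − 13 = -10  OK
(7) T = 5 is odd  OK
(8) max(10, 5, 3) = 10, not 8  FAIL
(9) S = 4 > 1, so we need Q ≤ 12; Q = 10 ≤ 12  OK
(10) U = 20 = 20 (first disjunct)  OK
(11) Q = 10 lies in [9, 14]  OK
(12) Q = 10, S = 4; distinct  OK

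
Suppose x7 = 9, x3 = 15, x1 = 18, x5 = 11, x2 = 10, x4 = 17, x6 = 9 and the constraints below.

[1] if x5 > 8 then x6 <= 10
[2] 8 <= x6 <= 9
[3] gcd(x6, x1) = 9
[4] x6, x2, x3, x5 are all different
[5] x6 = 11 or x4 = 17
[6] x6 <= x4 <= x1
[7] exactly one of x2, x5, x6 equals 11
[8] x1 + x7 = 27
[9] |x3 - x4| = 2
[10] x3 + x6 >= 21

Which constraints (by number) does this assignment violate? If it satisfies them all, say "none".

Yes — all constraints hold.

[1] x5 = 11 > 8, so we need x6 ≤ 10; x6 = 9 ≤ 10 — OK.
[2] x6 = 9 lies in [8, 9] — OK.
[3] gcd(9, 18) = 9 — OK.
[4] values 9, 10, 15, 11 are pairwise distinct — OK.
[5] x6 = 9 ≠ 11, but x4 = 17 = 17 (second disjunct) — OK.
[6] values 9 <= 17 <= 18 — OK.
[7] x2=10, x5=11, x6=9; 1 of them equals 11 — OK.
[8] x1 + x7 = 18 + 9 = 27 — OK.
[9] |15 - 17| = 2 — OK.
[10] x3 + x6 = 15 + 9 = 24; 24 ≥ 21 — OK.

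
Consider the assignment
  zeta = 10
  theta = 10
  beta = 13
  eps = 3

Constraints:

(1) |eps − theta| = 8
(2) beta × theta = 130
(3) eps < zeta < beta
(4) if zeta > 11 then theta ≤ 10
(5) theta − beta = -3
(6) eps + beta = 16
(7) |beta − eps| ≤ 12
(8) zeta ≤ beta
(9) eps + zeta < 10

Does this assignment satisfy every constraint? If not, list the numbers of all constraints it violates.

No — constraints 1 and 9 are not satisfied.

(1) |3 − 10| = 7, not 8 — violated.
(2) beta × theta = 13 × 10 = 130 — OK.
(3) values 3 < 10 < 13 — OK.
(4) zeta = 10, not > 11; antecedent false, conditional vacuously true — OK.
(5) theta − beta = 10 − 13 = -3 — OK.
(6) eps + beta = 3 + 13 = 16 — OK.
(7) |13 − 3| = 10; 10 ≤ 12 — OK.
(8) zeta = 10, beta = 13; 10 ≤ 13 — OK.
(9) eps + zeta = 3 + 10 = 13; 13 ≥ 10, bound 10 not met — violated.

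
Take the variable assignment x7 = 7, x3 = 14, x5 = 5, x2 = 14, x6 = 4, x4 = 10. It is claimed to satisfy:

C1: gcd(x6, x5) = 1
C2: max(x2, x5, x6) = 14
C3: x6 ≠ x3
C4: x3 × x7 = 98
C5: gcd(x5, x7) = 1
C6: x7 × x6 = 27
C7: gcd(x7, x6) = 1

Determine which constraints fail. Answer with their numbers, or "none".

Constraint 6 does not hold.

C1: gcd(4, 5) = 1 — OK.
C2: max(14, 5, 4) = 14 — OK.
C3: x6 = 4, x3 = 14; distinct — OK.
C4: x3 × x7 = 14 × 7 = 98 — OK.
C5: gcd(5, 7) = 1 — OK.
C6: x7 × x6 = 7 × 4 = 28, not 27 — violated.
C7: gcd(7, 4) = 1 — OK.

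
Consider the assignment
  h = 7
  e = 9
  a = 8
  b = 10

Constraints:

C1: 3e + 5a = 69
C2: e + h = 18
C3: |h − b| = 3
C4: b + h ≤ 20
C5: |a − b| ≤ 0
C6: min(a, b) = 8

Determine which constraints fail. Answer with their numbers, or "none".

Constraints 1, 2, and 5 are violated.

C1: 3e + 5a = 3(9) + 5(8) = 67, not 69  no
C2: e + h = 9 + 7 = 16, not 18  no
C3: |7 − 10| = 3  yes
C4: b + h = 10 + 7 = 17; 17 ≤ 20  yes
C5: |8 − 10| = 2; 2 > 0, exceeds bound 0  no
C6: min(8, 10) = 8  yes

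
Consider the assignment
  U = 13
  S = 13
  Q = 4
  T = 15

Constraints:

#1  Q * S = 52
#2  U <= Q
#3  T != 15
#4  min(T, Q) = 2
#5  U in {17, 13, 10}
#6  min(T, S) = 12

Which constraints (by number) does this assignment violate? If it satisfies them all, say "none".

Constraints 2, 3, 4, and 6 are violated.

#1 Q * S = 4 * 13 = 52 — holds.
#2 U = 13, Q = 4; 13 > 4 (want ≤) — does not hold.
#3 T = 15, but 15 is required to differ — does not hold.
#4 min(15, 4) = 4, not 2 — does not hold.
#5 U = 13 is in {17, 13, 10} — holds.
#6 min(15, 13) = 13, not 12 — does not hold.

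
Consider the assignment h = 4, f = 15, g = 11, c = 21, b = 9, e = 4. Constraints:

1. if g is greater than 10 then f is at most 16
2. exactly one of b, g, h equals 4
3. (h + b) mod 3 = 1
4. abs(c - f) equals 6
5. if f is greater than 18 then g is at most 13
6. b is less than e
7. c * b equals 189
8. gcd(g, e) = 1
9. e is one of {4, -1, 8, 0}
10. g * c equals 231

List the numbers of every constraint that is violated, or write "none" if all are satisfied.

1. g = 11 > 10, so we need f ≤ 16; f = 15 ≤ 16  holds
2. b=9, g=11, h=4; 1 of them equals 4  holds
3. h + b = 13; 13 mod 3 = 1  holds
4. abs(21 - 15) = 6  holds
5. f = 15, not > 18; antecedent false, conditional vacuously true  holds
6. b = 9, e = 4; 9 ≥ 4 (want <)  fails
7. c * b = 21 * 9 = 189  holds
8. gcd(11, 4) = 1  holds
9. e = 4 is in {4, -1, 8, 0}  holds
10. g * c = 11 * 21 = 231  holds

Constraint 6 does not hold.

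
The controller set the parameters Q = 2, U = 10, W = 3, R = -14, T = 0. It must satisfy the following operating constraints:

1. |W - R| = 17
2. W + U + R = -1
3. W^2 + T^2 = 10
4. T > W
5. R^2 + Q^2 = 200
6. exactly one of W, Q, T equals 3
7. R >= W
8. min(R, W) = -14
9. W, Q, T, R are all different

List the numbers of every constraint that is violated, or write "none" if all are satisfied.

1. |3 - (-14)| = 17  OK
2. W + U + R = 3 + 10 + (-14) = -1  OK
3. W^2 + T^2 = 3^2 + 0^2 = 9 + 0 = 9, not 10  FAIL
4. T = 0, W = 3; 0 ≤ 3 (want >)  FAIL
5. R^2 + Q^2 = (-14)^2 + 2^2 = 196 + 4 = 200  OK
6. W=3, Q=2, T=0; 1 of them equals 3  OK
7. R = -14, W = 3; -14 < 3 (want ≥)  FAIL
8. min(-14, 3) = -14  OK
9. values 3, 2, 0, -14 are pairwise distinct  OK

Constraints 3, 4, 7 do not hold.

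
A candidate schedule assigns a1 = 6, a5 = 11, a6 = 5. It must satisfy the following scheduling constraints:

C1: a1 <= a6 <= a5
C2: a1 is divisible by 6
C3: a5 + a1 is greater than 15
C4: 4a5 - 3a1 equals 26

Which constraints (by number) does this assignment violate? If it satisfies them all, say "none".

Violated: 1.

C1: values 6, 5, 11; a1 = 6 is not <= a6 = 5 — violated.
C2: 6 / 6 = 1, so 6 divides 6 — OK.
C3: a5 + a1 = 11 + 6 = 17; 17 > 15 — OK.
C4: 4a5 - 3a1 = 4(11) - 3(6) = 26 — OK.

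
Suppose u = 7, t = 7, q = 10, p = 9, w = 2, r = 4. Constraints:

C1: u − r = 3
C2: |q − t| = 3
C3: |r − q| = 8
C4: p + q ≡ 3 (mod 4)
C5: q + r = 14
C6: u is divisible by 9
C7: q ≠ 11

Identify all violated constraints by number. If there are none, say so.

The assignment fails constraints 3 and 6.

C1: u − r = 7 − 4 = 3  OK
C2: |10 − 7| = 3  OK
C3: |4 − 10| = 6, not 8  FAIL
C4: p + q = 19; 19 mod 4 = 3  OK
C5: q + r = 10 + 4 = 14  OK
C6: 7 = 9×0 + 7, so 9 does not divide 7  FAIL
C7: q = 10, and 10 ≠ 11  OK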